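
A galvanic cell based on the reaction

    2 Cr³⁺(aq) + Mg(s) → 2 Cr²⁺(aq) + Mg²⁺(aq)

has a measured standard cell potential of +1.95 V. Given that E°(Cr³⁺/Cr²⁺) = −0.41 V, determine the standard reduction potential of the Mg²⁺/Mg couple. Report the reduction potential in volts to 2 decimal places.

−2.36 V

In the reaction as written the Cr³⁺/Cr²⁺ couple is reduced (cathode) and Mg²⁺/Mg is oxidized (anode), so E°cell = E°(Cr³⁺/Cr²⁺) − E°(Mg²⁺/Mg).
E°(Mg²⁺/Mg) = E°(cathode) − E°cell = −0.41 − (+1.95) = −2.36 V.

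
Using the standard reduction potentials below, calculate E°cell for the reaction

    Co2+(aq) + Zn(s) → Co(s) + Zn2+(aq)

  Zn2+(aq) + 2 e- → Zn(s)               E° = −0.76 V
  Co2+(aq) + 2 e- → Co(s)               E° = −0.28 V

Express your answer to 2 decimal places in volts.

+0.48 V

Co2+(aq) gains electrons, so the Co²⁺/Co couple is the cathode; the Zn²⁺/Zn couple is the anode.
E°cell = E°(cathode) − E°(anode) = −0.28 − (−0.76) = +0.48 V.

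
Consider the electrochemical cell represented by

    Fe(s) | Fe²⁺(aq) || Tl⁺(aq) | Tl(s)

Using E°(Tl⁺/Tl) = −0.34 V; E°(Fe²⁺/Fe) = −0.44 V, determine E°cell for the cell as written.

By convention the left-hand electrode in cell notation is the anode (oxidation) and the right-hand electrode is the cathode (reduction).
E°cell = E°(right) − E°(left) = −0.34 − (−0.44) = +0.10 V.

+0.10 V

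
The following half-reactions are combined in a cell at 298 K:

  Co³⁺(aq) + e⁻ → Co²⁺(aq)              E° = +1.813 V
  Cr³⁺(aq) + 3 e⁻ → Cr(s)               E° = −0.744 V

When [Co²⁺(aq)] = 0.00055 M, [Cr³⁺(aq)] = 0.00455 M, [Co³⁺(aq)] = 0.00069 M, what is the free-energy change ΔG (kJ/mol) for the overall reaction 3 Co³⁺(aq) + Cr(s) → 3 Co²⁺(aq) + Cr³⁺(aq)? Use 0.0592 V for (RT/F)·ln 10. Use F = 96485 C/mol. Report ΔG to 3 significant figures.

The standard cell potential is +1.813 − (−0.744) = +2.557 V, with n = 3 electrons in the balanced equation.
Q = ([Co²⁺(aq)]^3·[Cr³⁺(aq)]) / [Co³⁺(aq)]^3 = 0.0023, so log Q = −2.637 and E = +2.557 − (0.0592/3)(−2.637) = +2.6090 V.
ΔG = −nFE = −(3)(96485)(+2.6090) J/mol = −755 kJ/mol.

−755 kJ/mol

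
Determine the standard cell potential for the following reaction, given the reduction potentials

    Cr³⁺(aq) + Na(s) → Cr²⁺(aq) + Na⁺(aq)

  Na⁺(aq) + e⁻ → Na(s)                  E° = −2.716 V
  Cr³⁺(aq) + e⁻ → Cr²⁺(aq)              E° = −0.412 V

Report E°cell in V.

+2.304 V

In the reaction as written, Cr³⁺(aq) is reduced (cathode) and Na⁺(aq) is produced by oxidation at the anode.
E°cell = E°(cathode) − E°(anode) = −0.412 − (−2.716) = +2.304 V.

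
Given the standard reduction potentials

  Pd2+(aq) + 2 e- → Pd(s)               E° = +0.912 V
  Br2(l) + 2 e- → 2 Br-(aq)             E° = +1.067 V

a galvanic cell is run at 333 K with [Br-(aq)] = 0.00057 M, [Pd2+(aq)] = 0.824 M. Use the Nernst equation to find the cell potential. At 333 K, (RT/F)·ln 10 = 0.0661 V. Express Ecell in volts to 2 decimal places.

Since E°(Br₂/Br⁻) > E°(Pd²⁺/Pd), Br₂/Br⁻ serves as the cathode.
E°cell = +1.067 − (+0.912) = +0.155 V, with n = 2 electrons transferred.
For the overall reaction Br2(l) + Pd(s) → 2 Br-(aq) + Pd2+(aq), Q = [Br-(aq)]^2·[Pd2+(aq)] = 2.68×10^−7, giving log Q = −6.572.
By the Nernst equation, E = +0.155 − (0.0661/2)·(−6.572) = +0.37 V.

+0.37 V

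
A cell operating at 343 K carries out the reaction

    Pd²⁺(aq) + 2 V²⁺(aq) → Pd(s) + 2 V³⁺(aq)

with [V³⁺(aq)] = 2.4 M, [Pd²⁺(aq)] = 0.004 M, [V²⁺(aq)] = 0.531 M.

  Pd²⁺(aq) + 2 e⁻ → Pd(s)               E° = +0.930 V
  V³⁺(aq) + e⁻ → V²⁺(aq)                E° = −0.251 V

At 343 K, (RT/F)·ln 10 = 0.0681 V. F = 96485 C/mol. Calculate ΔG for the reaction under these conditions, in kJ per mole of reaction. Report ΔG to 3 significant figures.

−204 kJ/mol

E°cell = +0.930 − (−0.251) = +1.181 V; the balanced reaction transfers n = 2 electrons.
The reaction quotient is [V³⁺(aq)]^2 / ([Pd²⁺(aq)]·[V²⁺(aq)]^2) = 5.11×10^3; by Nernst, E = +1.181 − (0.0681/2)(3.708) = +1.0547 V.
Finally ΔG = −nFE = −(2)(96485 C/mol)(+1.0547 V) = −204 kJ/mol.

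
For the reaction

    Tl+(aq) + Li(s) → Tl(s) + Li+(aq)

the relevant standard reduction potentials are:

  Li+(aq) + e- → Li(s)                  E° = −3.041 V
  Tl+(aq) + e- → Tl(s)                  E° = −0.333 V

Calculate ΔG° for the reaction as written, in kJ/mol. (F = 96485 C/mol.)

−261 kJ/mol

In the reaction as written Tl+(aq) is reduced, so the Tl⁺/Tl couple is the cathode and Li⁺/Li is the anode.
E°cell = −0.333 − (−3.041) = +2.708 V; balancing electrons gives n = 1.
ΔG° = −nFE°cell = −(1)(96485)(+2.708) J/mol = −261 kJ/mol.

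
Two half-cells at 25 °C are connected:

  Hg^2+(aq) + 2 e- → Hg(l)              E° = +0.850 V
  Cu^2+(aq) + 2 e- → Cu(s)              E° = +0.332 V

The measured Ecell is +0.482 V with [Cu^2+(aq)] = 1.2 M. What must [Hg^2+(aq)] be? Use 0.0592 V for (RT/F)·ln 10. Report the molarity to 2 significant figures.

0.073 M

The Hg²⁺/Hg couple has the larger reduction potential, so it is the cathode: E°cell = +0.850 − (+0.332) = +0.518 V and n = 2.
From the Nernst equation, log Q = n(E° − E)/0.0592 = 2·(+0.518 − (+0.482))/0.0592 = 1.216.
Balancing electrons gives Hg^2+(aq) + Cu(s) → Hg(l) + Cu^2+(aq); thus Q = [Cu^2+(aq)] / [Hg^2+(aq)].
Isolating [Hg^2+(aq)] in Q = 10^{1.216} yields log [Hg^2+(aq)] = −1.137, i.e. 0.073 M.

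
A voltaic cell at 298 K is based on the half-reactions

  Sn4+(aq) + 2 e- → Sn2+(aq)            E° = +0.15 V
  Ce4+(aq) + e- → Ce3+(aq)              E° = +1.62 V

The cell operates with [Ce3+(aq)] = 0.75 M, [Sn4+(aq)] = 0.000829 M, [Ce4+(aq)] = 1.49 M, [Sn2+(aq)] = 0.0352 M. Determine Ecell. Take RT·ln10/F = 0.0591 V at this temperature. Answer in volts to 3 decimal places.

+1.536 V

Since E°(Ce⁴⁺/Ce³⁺) > E°(Sn⁴⁺/Sn²⁺), Ce⁴⁺/Ce³⁺ serves as the cathode.
E°cell = +1.62 − (+0.15) = +1.47 V, with n = 2 electrons transferred.
The balanced reaction is 2 Ce4+(aq) + Sn2+(aq) → 2 Ce3+(aq) + Sn4+(aq), so Q = ([Ce3+(aq)]^2·[Sn4+(aq)]) / ([Ce4+(aq)]^2·[Sn2+(aq)]) = 0.00597 and log Q = −2.224.
Applying E = E° − (RT ln10/nF)·log Q gives +1.47 − (0.0591/2)(−2.224) = +1.536 V.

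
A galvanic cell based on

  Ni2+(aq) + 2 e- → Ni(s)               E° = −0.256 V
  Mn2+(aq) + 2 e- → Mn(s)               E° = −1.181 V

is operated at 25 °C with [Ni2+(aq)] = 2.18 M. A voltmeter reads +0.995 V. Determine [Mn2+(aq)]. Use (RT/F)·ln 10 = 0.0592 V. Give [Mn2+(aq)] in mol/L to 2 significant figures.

0.0094 M

The Ni²⁺/Ni couple has the larger reduction potential, so it is the cathode: E°cell = −0.256 − (−1.181) = +0.925 V and n = 2.
Rearranging E = E° − (0.0592/n)·log Q gives log Q = 2(+0.925 − (+0.995))/0.0592 = −2.365.
For Ni2+(aq) + Mn(s) → Ni(s) + Mn2+(aq), the reaction quotient is Q = [Mn2+(aq)] / [Ni2+(aq)].
Solving for the unknown gives log [Mn2+(aq)] = −2.027, so [Mn2+(aq)] ≈ 0.0094 M.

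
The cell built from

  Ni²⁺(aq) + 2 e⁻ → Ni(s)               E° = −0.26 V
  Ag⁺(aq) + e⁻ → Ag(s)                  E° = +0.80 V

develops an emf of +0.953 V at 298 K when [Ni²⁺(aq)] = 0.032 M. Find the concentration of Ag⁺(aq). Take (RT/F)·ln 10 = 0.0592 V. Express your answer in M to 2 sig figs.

0.0028 M

Ag⁺/Ag is the cathode (higher E°); E°cell = +0.80 − (−0.26) = +1.06 V with n = 2.
Since E = E° − (0.0592/n)·log Q, log Q = n(E° − E)/0.0592 = 3.615.
The balanced reaction is 2 Ag⁺(aq) + Ni(s) → 2 Ag(s) + Ni²⁺(aq), so Q = [Ni²⁺(aq)] / [Ag⁺(aq)]^2.
Isolating [Ag⁺(aq)] in Q = 10^{3.615} yields log [Ag⁺(aq)] = −2.555, i.e. 0.0028 M.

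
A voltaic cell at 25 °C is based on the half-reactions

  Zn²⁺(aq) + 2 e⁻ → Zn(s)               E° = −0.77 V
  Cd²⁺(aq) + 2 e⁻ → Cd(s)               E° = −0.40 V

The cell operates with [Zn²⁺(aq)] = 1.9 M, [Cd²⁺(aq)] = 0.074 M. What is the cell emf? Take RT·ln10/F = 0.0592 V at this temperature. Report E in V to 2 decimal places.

The Cd²⁺/Cd couple has the more positive E°, so it is the cathode; Zn²⁺/Zn is the anode.
E°cell = E°cat − E°an = −0.40 − (−0.77) = +0.37 V; n = 2.
Balancing gives Cd²⁺(aq) + Zn(s) → Cd(s) + Zn²⁺(aq); hence Q = [Zn²⁺(aq)] / [Cd²⁺(aq)] = 25.7 (log Q = 1.410).
E = E° − (0.0592/n)·log Q = +0.37 − (0.0592/2)(1.410) = +0.33 V.

+0.33 V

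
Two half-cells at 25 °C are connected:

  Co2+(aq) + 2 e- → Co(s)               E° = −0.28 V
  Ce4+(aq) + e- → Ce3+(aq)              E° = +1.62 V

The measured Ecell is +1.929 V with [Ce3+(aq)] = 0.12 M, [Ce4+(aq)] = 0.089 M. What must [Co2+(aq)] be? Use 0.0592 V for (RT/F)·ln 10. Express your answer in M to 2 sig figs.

0.058 M

With Ce⁴⁺/Ce³⁺ at the cathode and Co²⁺/Co at the anode, E°cell = +1.62 − (−0.28) = +1.90 V (n = 2).
From the Nernst equation, log Q = n(E° − E)/0.0592 = 2·(+1.90 − (+1.929))/0.0592 = −0.980.
For 2 Ce4+(aq) + Co(s) → 2 Ce3+(aq) + Co2+(aq), the reaction quotient is Q = ([Ce3+(aq)]^2·[Co2+(aq)]) / [Ce4+(aq)]^2.
Solving for the unknown gives log [Co2+(aq)] = −1.240, so [Co2+(aq)] ≈ 0.058 M.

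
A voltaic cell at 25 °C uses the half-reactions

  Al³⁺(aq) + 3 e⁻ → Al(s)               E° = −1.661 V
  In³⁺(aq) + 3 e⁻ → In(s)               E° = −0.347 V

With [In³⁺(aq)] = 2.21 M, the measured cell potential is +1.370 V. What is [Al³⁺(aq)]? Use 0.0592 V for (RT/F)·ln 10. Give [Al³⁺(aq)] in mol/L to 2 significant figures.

0.0032 M

With In³⁺/In at the cathode and Al³⁺/Al at the anode, E°cell = −0.347 − (−1.661) = +1.314 V (n = 3).
Since E = E° − (0.0592/n)·log Q, log Q = n(E° − E)/0.0592 = −2.838.
Balancing electrons gives In³⁺(aq) + Al(s) → In(s) + Al³⁺(aq); thus Q = [Al³⁺(aq)] / [In³⁺(aq)].
Substituting the known concentrations and solving, log [Al³⁺(aq)] = −2.494 and [Al³⁺(aq)] = 0.0032 M.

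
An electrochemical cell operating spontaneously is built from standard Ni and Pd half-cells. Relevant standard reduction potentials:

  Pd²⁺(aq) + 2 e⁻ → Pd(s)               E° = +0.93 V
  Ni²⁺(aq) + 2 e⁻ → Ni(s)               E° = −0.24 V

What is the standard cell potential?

+1.17 V

Of the two couples in this cell, the one with the more positive reduction potential is reduced at the cathode: here that is Pd²⁺/Pd (+0.93 V); Ni²⁺/Ni (−0.24 V) is the anode.
E°cell = E°(cathode) − E°(anode) = +0.93 − (−0.24) = +1.17 V.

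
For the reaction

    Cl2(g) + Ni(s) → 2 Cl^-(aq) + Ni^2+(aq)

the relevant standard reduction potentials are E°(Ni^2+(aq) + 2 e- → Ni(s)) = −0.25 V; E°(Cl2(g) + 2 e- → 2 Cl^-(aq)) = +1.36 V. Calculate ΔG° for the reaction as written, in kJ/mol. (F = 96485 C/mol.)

−311 kJ/mol

In the reaction as written Cl2(g) is reduced, so the Cl₂/Cl⁻ couple is the cathode and Ni²⁺/Ni is the anode.
E°cell = +1.36 − (−0.25) = +1.61 V; balancing electrons gives n = 2.
ΔG° = −nFE°cell = −(2)(96485)(+1.61) J/mol = −311 kJ/mol.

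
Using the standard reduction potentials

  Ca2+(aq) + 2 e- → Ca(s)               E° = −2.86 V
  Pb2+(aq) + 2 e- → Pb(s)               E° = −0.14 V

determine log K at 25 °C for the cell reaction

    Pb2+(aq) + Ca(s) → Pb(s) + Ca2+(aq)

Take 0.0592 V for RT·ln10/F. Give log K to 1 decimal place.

log K = 91.9

The Pb²⁺/Pb couple is reduced (cathode); E°cell = −0.14 − (−2.86) = +2.72 V with n = 2.
At equilibrium E = 0, so log K = nE°cell / 0.0592 = (2)(+2.72) / 0.0592 = 91.9.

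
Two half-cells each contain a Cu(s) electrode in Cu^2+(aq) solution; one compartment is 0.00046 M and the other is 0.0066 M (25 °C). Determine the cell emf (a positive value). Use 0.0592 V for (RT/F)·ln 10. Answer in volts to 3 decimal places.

For a concentration cell E°cell = 0, since both electrodes use the same couple.
The compartment with the higher Cu^2+(aq) concentration (0.0066 M) acts as the cathode; ions are reduced there and produced at the dilute (0.00046 M) anode.
With n = 2, Ecell = −(0.0592/2)·log([dilute]/[conc]) = −(0.0592/2)·log(0.00046/0.0066) = +0.034 V.

0.034 V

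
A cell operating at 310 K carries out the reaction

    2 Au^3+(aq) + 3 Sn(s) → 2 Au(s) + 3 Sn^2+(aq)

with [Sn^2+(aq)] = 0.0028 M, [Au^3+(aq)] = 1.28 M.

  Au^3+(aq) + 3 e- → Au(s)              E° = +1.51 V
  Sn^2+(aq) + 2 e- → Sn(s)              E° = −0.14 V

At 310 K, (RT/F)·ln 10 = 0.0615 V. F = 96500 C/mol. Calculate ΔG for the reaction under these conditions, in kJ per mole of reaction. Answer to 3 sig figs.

With Au³⁺/Au reduced at the cathode, E°cell = +1.51 − (−0.14) = +1.65 V and n = 6.
Q = [Sn^2+(aq)]^3 / [Au^3+(aq)]^2 = 1.34×10^−8, so log Q = −7.873 and E = +1.65 − (0.0615/6)(−7.873) = +1.7307 V.
Then ΔG = −nFE = −6 × 96500 × +1.7307 J/mol = −1000 kJ/mol.

−1000 kJ/mol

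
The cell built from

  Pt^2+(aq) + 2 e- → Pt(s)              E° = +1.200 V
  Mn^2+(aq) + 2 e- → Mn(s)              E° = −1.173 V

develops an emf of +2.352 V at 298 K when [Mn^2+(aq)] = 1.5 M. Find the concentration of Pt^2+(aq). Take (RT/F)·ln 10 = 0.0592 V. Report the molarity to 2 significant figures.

0.29 M

The Pt²⁺/Pt couple has the larger reduction potential, so it is the cathode: E°cell = +1.200 − (−1.173) = +2.373 V and n = 2.
Rearranging E = E° − (0.0592/n)·log Q gives log Q = 2(+2.373 − (+2.352))/0.0592 = 0.709.
Balancing electrons gives Pt^2+(aq) + Mn(s) → Pt(s) + Mn^2+(aq); thus Q = [Mn^2+(aq)] / [Pt^2+(aq)].
Solving for the unknown gives log [Pt^2+(aq)] = −0.533, so [Pt^2+(aq)] ≈ 0.29 M.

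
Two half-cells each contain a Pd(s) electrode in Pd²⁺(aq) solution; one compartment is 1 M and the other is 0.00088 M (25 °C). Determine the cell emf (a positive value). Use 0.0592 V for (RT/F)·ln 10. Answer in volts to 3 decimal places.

For a concentration cell E°cell = 0, since both electrodes use the same couple.
The compartment with the higher Pd²⁺(aq) concentration (1 M) acts as the cathode; ions are reduced there and produced at the dilute (0.00088 M) anode.
With n = 2, Ecell = −(0.0592/2)·log([dilute]/[conc]) = −(0.0592/2)·log(0.00088/1) = +0.090 V.

0.090 V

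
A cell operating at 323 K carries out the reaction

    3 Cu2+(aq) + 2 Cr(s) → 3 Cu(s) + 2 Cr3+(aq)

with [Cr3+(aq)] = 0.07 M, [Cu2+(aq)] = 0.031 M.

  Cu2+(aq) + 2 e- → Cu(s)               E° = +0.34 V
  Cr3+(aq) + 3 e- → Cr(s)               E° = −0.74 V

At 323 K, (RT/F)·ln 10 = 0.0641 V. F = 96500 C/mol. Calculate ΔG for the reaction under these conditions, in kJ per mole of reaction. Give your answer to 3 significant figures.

The standard cell potential is +0.34 − (−0.74) = +1.08 V, with n = 6 electrons in the balanced equation.
Here Q = [Cr3+(aq)]^2 / [Cu2+(aq)]^3 = 164 (log Q = 2.216), giving E = +1.08 − (0.0641/6)·(2.216) = +1.0563 V.
Then ΔG = −nFE = −6 × 96500 × +1.0563 J/mol = −612 kJ/mol.

−612 kJ/mol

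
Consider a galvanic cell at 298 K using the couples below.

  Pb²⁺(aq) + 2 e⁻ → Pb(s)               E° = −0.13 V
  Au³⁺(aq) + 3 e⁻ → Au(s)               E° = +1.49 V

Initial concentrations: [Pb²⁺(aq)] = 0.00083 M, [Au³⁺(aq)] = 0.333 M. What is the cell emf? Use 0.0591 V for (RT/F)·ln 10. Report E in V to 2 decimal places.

+1.70 V

The Au³⁺/Au couple has the more positive E°, so it is the cathode; Pb²⁺/Pb is the anode.
E°cell = +1.49 − (−0.13) = +1.62 V, with n = 6 electrons transferred.
For the overall reaction 2 Au³⁺(aq) + 3 Pb(s) → 2 Au(s) + 3 Pb²⁺(aq), Q = [Pb²⁺(aq)]^3 / [Au³⁺(aq)]^2 = 5.16×10^−9, giving log Q = −8.288.
E = E° − (0.0591/n)·log Q = +1.62 − (0.0591/6)(−8.288) = +1.70 V.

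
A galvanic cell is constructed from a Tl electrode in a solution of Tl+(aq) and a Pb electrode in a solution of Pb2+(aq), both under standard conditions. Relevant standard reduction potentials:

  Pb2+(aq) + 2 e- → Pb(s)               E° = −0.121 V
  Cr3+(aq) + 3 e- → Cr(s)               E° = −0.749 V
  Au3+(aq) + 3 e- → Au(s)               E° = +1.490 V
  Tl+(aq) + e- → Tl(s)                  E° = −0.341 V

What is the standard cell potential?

The Pb²⁺/Pb couple has the higher E°, so Pb ion is reduced (cathode) and Tl is oxidized (anode).
E°cell = E°(cathode) − E°(anode) = −0.121 − (−0.341) = +0.220 V.

+0.220 V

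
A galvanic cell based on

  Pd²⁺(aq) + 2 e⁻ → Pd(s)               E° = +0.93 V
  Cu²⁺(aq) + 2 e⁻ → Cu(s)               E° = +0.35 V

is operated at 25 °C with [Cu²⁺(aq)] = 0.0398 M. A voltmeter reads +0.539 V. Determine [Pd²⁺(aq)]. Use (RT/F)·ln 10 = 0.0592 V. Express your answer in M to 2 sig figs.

0.0016 M

Pd²⁺/Pd is the cathode (higher E°); E°cell = +0.93 − (+0.35) = +0.58 V with n = 2.
Since E = E° − (0.0592/n)·log Q, log Q = n(E° − E)/0.0592 = 1.385.
The balanced reaction is Pd²⁺(aq) + Cu(s) → Pd(s) + Cu²⁺(aq), so Q = [Cu²⁺(aq)] / [Pd²⁺(aq)].
Substituting the known concentrations and solving, log [Pd²⁺(aq)] = −2.785 and [Pd²⁺(aq)] = 0.0016 M.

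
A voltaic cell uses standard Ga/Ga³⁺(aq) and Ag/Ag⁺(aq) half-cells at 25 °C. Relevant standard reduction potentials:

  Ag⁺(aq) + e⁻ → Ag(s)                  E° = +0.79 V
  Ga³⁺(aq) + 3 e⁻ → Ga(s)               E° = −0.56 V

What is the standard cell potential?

+1.35 V

Of the two couples in this cell, the one with the more positive reduction potential is reduced at the cathode: here that is Ag⁺/Ag (+0.79 V); Ga³⁺/Ga (−0.56 V) is the anode.
E°cell = E°(cathode) − E°(anode) = +0.79 − (−0.56) = +1.35 V.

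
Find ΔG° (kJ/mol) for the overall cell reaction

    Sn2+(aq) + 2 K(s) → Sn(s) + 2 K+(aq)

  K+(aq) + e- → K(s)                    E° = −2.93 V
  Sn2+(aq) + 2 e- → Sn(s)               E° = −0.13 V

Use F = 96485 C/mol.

−540 kJ/mol

In the reaction as written Sn2+(aq) is reduced, so the Sn²⁺/Sn couple is the cathode and K⁺/K is the anode.
E°cell = −0.13 − (−2.93) = +2.80 V; balancing electrons gives n = 2.
ΔG° = −nFE°cell = −(2)(96485)(+2.80) J/mol = −540 kJ/mol.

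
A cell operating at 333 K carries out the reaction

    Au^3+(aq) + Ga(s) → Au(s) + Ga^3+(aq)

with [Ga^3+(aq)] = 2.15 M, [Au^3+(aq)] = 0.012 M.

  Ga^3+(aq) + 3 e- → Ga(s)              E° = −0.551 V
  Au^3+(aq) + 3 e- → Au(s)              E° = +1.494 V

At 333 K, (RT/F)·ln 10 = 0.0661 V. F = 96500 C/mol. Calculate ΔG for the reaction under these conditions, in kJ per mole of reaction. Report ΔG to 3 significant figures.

E°cell = +1.494 − (−0.551) = +2.045 V; the balanced reaction transfers n = 3 electrons.
The reaction quotient is [Ga^3+(aq)] / [Au^3+(aq)] = 179; by Nernst, E = +2.045 − (0.0661/3)(2.253) = +1.9954 V.
ΔG = −nFE = −(3)(96500)(+1.9954) J/mol = −578 kJ/mol.

−578 kJ/mol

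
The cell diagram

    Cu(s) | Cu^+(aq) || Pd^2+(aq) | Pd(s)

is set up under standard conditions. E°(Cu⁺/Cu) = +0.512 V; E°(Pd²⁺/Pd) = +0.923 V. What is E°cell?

+0.411 V

By convention the left-hand electrode in cell notation is the anode (oxidation) and the right-hand electrode is the cathode (reduction).
E°cell = E°(right) − E°(left) = +0.923 − (+0.512) = +0.411 V.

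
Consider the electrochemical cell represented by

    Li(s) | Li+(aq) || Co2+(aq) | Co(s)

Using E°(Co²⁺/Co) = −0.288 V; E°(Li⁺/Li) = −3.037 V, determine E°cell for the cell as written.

By convention the left-hand electrode in cell notation is the anode (oxidation) and the right-hand electrode is the cathode (reduction).
E°cell = E°(right) − E°(left) = −0.288 − (−3.037) = +2.749 V.

+2.749 V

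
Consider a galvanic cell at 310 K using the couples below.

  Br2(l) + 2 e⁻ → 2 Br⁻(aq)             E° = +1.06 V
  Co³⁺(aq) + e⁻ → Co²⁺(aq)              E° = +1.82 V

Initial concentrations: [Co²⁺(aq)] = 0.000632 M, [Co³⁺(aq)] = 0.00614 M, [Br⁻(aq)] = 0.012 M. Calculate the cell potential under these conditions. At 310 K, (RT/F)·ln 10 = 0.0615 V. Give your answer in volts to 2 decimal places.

+0.70 V

Co³⁺/Co²⁺ is reduced (cathode, E° = +1.82 V) and Br₂/Br⁻ is oxidized (anode).
The standard potential is +1.82 − (+1.06) = +0.76 V and the balanced reaction transfers n = 2 electrons.
Balancing gives 2 Co³⁺(aq) + 2 Br⁻(aq) → 2 Co²⁺(aq) + Br2(l); hence Q = [Co²⁺(aq)]^2 / ([Co³⁺(aq)]^2·[Br⁻(aq)]^2) = 73.6 (log Q = 1.867).
E = E° − (0.0615/n)·log Q = +0.76 − (0.0615/2)(1.867) = +0.70 V.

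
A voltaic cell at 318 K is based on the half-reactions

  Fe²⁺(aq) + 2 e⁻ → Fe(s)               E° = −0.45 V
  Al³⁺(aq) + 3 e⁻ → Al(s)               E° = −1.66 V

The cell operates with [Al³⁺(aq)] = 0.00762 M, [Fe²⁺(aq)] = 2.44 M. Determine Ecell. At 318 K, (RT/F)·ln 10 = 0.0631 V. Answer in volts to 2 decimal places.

+1.27 V

Since E°(Fe²⁺/Fe) > E°(Al³⁺/Al), Fe²⁺/Fe serves as the cathode.
The standard potential is −0.45 − (−1.66) = +1.21 V and the balanced reaction transfers n = 6 electrons.
Balancing gives 3 Fe²⁺(aq) + 2 Al(s) → 3 Fe(s) + 2 Al³⁺(aq); hence Q = [Al³⁺(aq)]^2 / [Fe²⁺(aq)]^3 = 4×10^−6 (log Q = −5.398).
By the Nernst equation, E = +1.21 − (0.0631/6)·(−5.398) = +1.27 V.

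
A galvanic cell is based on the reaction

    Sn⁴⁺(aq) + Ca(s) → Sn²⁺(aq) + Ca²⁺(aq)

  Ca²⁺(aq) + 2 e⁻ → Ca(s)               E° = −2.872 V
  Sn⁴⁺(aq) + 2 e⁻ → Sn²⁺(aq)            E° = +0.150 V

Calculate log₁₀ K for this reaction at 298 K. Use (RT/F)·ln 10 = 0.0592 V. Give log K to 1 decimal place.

The Sn⁴⁺/Sn²⁺ couple is reduced (cathode); E°cell = +0.150 − (−2.872) = +3.022 V with n = 2.
At equilibrium E = 0, so log K = nE°cell / 0.0592 = (2)(+3.022) / 0.0592 = 102.1.

log K = 102.1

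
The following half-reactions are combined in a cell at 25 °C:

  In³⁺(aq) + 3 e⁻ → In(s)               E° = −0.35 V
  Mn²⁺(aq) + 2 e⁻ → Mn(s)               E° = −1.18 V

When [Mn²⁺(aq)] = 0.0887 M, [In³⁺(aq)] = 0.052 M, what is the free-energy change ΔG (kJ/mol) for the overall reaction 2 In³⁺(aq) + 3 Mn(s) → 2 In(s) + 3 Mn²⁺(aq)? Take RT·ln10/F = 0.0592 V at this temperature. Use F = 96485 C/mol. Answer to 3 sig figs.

E°cell = −0.35 − (−1.18) = +0.83 V; the balanced reaction transfers n = 6 electrons.
Q = [Mn²⁺(aq)]^3 / [In³⁺(aq)]^2 = 0.258, so log Q = −0.588 and E = +0.83 − (0.0592/6)(−0.588) = +0.8358 V.
Finally ΔG = −nFE = −(6)(96485 C/mol)(+0.8358 V) = −484 kJ/mol.

−484 kJ/mol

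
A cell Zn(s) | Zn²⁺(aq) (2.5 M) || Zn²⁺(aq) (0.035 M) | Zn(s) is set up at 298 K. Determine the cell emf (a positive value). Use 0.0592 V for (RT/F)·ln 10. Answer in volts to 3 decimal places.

0.055 V

For a concentration cell E°cell = 0, since both electrodes use the same couple.
The compartment with the higher Zn²⁺(aq) concentration (2.5 M) acts as the cathode; ions are reduced there and produced at the dilute (0.035 M) anode.
With n = 2, Ecell = −(0.0592/2)·log([dilute]/[conc]) = −(0.0592/2)·log(0.035/2.5) = +0.055 V.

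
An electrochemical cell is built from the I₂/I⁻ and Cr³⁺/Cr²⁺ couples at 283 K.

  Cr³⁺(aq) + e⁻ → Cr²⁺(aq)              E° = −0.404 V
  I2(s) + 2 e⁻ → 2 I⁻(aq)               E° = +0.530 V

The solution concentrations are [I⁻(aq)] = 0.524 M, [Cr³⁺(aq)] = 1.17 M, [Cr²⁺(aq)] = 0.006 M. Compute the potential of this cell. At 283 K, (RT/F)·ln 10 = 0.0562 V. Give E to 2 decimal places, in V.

The I₂/I⁻ couple has the more positive E°, so it is the cathode; Cr³⁺/Cr²⁺ is the anode.
The standard potential is +0.530 − (−0.404) = +0.934 V and the balanced reaction transfers n = 2 electrons.
Balancing gives I2(s) + 2 Cr²⁺(aq) → 2 I⁻(aq) + 2 Cr³⁺(aq); hence Q = ([I⁻(aq)]^2·[Cr³⁺(aq)]^2) / [Cr²⁺(aq)]^2 = 1.04×10^4 (log Q = 4.019).
By the Nernst equation, E = +0.934 − (0.0562/2)·(4.019) = +0.82 V.

+0.82 V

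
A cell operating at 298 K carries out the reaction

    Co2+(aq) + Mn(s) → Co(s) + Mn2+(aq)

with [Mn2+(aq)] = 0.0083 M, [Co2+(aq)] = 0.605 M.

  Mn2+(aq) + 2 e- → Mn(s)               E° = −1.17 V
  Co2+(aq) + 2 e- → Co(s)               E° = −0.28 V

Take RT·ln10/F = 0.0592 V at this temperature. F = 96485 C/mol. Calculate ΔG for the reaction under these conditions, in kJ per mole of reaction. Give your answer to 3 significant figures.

−182 kJ/mol

E°cell = −0.28 − (−1.17) = +0.89 V; the balanced reaction transfers n = 2 electrons.
Q = [Mn2+(aq)] / [Co2+(aq)] = 0.0137, so log Q = −1.863 and E = +0.89 − (0.0592/2)(−1.863) = +0.9451 V.
Then ΔG = −nFE = −2 × 96485 × +0.9451 J/mol = −182 kJ/mol.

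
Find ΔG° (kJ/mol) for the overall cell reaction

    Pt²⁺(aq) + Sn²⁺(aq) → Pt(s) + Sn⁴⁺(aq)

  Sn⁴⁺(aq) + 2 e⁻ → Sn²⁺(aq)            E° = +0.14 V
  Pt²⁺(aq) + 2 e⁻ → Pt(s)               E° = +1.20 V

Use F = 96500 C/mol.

−205 kJ/mol

In the reaction as written Pt²⁺(aq) is reduced, so the Pt²⁺/Pt couple is the cathode and Sn⁴⁺/Sn²⁺ is the anode.
E°cell = +1.20 − (+0.14) = +1.06 V; balancing electrons gives n = 2.
ΔG° = −nFE°cell = −(2)(96500)(+1.06) J/mol = −205 kJ/mol.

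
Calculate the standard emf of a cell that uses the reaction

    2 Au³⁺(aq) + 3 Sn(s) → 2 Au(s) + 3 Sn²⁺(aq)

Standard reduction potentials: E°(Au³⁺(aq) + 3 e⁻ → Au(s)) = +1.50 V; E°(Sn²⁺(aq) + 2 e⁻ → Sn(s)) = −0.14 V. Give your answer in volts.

+1.64 V

In the reaction as written, Au³⁺(aq) is reduced (cathode) and Sn²⁺(aq) is produced by oxidation at the anode.
E°cell = E°(cathode) − E°(anode) = +1.50 − (−0.14) = +1.64 V.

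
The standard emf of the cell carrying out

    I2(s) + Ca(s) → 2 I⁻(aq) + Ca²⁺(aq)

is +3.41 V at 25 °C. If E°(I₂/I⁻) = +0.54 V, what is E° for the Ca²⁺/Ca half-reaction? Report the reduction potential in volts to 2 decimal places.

−2.87 V

In the reaction as written the I₂/I⁻ couple is reduced (cathode) and Ca²⁺/Ca is oxidized (anode), so E°cell = E°(I₂/I⁻) − E°(Ca²⁺/Ca).
E°(Ca²⁺/Ca) = E°(cathode) − E°cell = +0.54 − (+3.41) = −2.87 V.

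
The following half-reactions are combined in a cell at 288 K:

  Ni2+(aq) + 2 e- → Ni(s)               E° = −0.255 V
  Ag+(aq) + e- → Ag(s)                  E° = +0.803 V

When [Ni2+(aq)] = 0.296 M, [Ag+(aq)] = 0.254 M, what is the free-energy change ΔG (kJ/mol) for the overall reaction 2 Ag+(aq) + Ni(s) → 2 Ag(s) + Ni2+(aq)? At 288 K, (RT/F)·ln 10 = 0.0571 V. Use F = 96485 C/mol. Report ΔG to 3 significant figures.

The standard cell potential is +0.803 − (−0.255) = +1.058 V, with n = 2 electrons in the balanced equation.
Here Q = [Ni2+(aq)] / [Ag+(aq)]^2 = 4.59 (log Q = 0.662), giving E = +1.058 − (0.0571/2)·(0.662) = +1.0391 V.
Finally ΔG = −nFE = −(2)(96485 C/mol)(+1.0391 V) = −201 kJ/mol.

−201 kJ/mol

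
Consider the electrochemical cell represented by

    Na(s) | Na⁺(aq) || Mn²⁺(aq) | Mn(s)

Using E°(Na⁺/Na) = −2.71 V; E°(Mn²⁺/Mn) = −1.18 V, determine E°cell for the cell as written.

+1.53 V

By convention the left-hand electrode in cell notation is the anode (oxidation) and the right-hand electrode is the cathode (reduction).
E°cell = E°(right) − E°(left) = −1.18 − (−2.71) = +1.53 V.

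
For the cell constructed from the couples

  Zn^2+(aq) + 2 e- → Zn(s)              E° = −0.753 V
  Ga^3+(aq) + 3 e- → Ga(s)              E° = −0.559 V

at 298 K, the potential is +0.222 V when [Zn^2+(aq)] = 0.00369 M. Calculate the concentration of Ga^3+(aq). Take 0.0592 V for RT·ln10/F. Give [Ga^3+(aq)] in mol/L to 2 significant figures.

0.0059 M

The Ga³⁺/Ga couple has the larger reduction potential, so it is the cathode: E°cell = −0.559 − (−0.753) = +0.194 V and n = 6.
Since E = E° − (0.0592/n)·log Q, log Q = n(E° − E)/0.0592 = −2.838.
Balancing electrons gives 2 Ga^3+(aq) + 3 Zn(s) → 2 Ga(s) + 3 Zn^2+(aq); thus Q = [Zn^2+(aq)]^3 / [Ga^3+(aq)]^2.
Isolating [Ga^3+(aq)] in Q = 10^{−2.838} yields log [Ga^3+(aq)] = −2.230, i.e. 0.0059 M.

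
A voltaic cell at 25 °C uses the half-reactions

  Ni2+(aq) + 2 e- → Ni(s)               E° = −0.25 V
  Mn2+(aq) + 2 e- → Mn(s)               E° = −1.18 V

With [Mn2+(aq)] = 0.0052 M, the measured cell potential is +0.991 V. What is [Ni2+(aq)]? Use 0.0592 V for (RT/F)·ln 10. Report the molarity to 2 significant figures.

With Ni²⁺/Ni at the cathode and Mn²⁺/Mn at the anode, E°cell = −0.25 − (−1.18) = +0.93 V (n = 2).
From the Nernst equation, log Q = n(E° − E)/0.0592 = 2·(+0.93 − (+0.991))/0.0592 = −2.061.
The balanced reaction is Ni2+(aq) + Mn(s) → Ni(s) + Mn2+(aq), so Q = [Mn2+(aq)] / [Ni2+(aq)].
Substituting the known concentrations and solving, log [Ni2+(aq)] = −0.223 and [Ni2+(aq)] = 0.60 M.

0.60 M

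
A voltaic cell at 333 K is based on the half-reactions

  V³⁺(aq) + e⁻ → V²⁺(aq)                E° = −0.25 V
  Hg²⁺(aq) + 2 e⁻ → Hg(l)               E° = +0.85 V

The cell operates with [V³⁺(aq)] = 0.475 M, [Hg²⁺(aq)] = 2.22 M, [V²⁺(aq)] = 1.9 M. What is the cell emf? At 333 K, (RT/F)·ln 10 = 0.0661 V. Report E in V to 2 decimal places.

The Hg²⁺/Hg couple has the more positive E°, so it is the cathode; V³⁺/V²⁺ is the anode.
E°cell = E°cat − E°an = +0.85 − (−0.25) = +1.10 V; n = 2.
Balancing gives Hg²⁺(aq) + 2 V²⁺(aq) → Hg(l) + 2 V³⁺(aq); hence Q = [V³⁺(aq)]^2 / ([Hg²⁺(aq)]·[V²⁺(aq)]^2) = 0.0282 (log Q = −1.550).
By the Nernst equation, E = +1.10 − (0.0661/2)·(−1.550) = +1.15 V.

+1.15 V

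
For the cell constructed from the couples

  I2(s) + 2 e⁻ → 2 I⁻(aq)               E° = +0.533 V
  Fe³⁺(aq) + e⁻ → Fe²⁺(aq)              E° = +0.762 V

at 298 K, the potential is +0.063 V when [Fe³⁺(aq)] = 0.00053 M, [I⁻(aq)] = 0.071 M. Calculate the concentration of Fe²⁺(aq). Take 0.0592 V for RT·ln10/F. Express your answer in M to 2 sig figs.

The Fe³⁺/Fe²⁺ couple has the larger reduction potential, so it is the cathode: E°cell = +0.762 − (+0.533) = +0.229 V and n = 2.
Since E = E° − (0.0592/n)·log Q, log Q = n(E° − E)/0.0592 = 5.608.
The balanced reaction is 2 Fe³⁺(aq) + 2 I⁻(aq) → 2 Fe²⁺(aq) + I2(s), so Q = [Fe²⁺(aq)]^2 / ([Fe³⁺(aq)]^2·[I⁻(aq)]^2).
Substituting the known concentrations and solving, log [Fe²⁺(aq)] = −1.620 and [Fe²⁺(aq)] = 0.024 M.

0.024 M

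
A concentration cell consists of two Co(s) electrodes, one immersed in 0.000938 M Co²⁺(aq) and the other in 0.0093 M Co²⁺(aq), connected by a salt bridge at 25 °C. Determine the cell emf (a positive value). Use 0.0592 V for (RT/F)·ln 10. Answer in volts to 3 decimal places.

0.029 V

For a concentration cell E°cell = 0, since both electrodes use the same couple.
The compartment with the higher Co²⁺(aq) concentration (0.0093 M) acts as the cathode; ions are reduced there and produced at the dilute (0.000938 M) anode.
With n = 2, Ecell = −(0.0592/2)·log([dilute]/[conc]) = −(0.0592/2)·log(0.000938/0.0093) = +0.029 V.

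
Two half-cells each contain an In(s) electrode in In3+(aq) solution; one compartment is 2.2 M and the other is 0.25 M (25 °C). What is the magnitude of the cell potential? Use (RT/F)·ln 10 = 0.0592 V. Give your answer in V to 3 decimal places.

0.019 V

For a concentration cell E°cell = 0, since both electrodes use the same couple.
The compartment with the higher In3+(aq) concentration (2.2 M) acts as the cathode; ions are reduced there and produced at the dilute (0.25 M) anode.
With n = 3, Ecell = −(0.0592/3)·log([dilute]/[conc]) = −(0.0592/3)·log(0.25/2.2) = +0.019 V.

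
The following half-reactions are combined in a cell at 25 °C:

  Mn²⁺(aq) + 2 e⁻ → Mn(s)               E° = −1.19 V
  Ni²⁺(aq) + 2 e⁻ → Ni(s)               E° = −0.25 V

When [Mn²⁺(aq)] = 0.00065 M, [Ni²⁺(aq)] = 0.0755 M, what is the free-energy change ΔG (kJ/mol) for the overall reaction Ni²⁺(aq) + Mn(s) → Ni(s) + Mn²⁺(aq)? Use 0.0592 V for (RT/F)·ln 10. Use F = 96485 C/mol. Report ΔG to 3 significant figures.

With Ni²⁺/Ni reduced at the cathode, E°cell = −0.25 − (−1.19) = +0.94 V and n = 2.
The reaction quotient is [Mn²⁺(aq)] / [Ni²⁺(aq)] = 0.00861; by Nernst, E = +0.94 − (0.0592/2)(−2.065) = +1.0011 V.
Then ΔG = −nFE = −2 × 96485 × +1.0011 J/mol = −193 kJ/mol.

−193 kJ/mol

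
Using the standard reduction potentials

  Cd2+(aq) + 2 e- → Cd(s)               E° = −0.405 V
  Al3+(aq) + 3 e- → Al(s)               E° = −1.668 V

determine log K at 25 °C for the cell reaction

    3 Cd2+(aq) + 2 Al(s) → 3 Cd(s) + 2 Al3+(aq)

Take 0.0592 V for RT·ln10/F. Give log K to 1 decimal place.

log K = 128.0

The Cd²⁺/Cd couple is reduced (cathode); E°cell = −0.405 − (−1.668) = +1.263 V with n = 6.
At equilibrium E = 0, so log K = nE°cell / 0.0592 = (6)(+1.263) / 0.0592 = 128.0.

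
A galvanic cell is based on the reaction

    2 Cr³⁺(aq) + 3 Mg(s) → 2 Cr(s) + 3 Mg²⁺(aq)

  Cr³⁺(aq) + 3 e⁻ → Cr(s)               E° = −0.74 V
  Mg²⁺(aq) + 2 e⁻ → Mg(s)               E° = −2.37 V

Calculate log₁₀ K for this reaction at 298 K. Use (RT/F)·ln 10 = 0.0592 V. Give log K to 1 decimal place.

log K = 165.2

The Cr³⁺/Cr couple is reduced (cathode); E°cell = −0.74 − (−2.37) = +1.63 V with n = 6.
At equilibrium E = 0, so log K = nE°cell / 0.0592 = (6)(+1.63) / 0.0592 = 165.2.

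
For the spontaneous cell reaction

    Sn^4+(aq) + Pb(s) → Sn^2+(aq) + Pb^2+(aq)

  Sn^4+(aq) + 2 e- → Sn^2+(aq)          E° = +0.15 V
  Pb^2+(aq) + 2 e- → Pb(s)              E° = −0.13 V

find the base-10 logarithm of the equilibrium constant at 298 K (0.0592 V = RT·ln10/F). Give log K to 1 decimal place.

The Sn⁴⁺/Sn²⁺ couple is reduced (cathode); E°cell = +0.15 − (−0.13) = +0.28 V with n = 2.
At equilibrium E = 0, so log K = nE°cell / 0.0592 = (2)(+0.28) / 0.0592 = 9.5.

log K = 9.5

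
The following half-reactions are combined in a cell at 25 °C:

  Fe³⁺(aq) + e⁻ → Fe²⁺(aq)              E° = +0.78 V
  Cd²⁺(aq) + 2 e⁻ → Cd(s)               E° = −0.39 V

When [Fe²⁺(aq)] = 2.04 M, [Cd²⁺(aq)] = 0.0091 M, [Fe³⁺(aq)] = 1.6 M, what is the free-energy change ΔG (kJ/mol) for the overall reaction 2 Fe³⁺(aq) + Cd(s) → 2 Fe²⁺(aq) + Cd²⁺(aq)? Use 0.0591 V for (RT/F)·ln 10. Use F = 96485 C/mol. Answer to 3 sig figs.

E°cell = +0.78 − (−0.39) = +1.17 V; the balanced reaction transfers n = 2 electrons.
The reaction quotient is ([Fe²⁺(aq)]^2·[Cd²⁺(aq)]) / [Fe³⁺(aq)]^2 = 0.0148; by Nernst, E = +1.17 − (0.0591/2)(−1.830) = +1.2241 V.
ΔG = −nFE = −(2)(96485)(+1.2241) J/mol = −236 kJ/mol.

−236 kJ/mol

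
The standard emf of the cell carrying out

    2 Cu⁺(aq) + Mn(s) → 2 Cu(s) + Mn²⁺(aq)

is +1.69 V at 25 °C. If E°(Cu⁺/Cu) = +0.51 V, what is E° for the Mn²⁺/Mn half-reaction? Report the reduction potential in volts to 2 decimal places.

−1.18 V

In the reaction as written the Cu⁺/Cu couple is reduced (cathode) and Mn²⁺/Mn is oxidized (anode), so E°cell = E°(Cu⁺/Cu) − E°(Mn²⁺/Mn).
E°(Mn²⁺/Mn) = E°(cathode) − E°cell = +0.51 − (+1.69) = −1.18 V.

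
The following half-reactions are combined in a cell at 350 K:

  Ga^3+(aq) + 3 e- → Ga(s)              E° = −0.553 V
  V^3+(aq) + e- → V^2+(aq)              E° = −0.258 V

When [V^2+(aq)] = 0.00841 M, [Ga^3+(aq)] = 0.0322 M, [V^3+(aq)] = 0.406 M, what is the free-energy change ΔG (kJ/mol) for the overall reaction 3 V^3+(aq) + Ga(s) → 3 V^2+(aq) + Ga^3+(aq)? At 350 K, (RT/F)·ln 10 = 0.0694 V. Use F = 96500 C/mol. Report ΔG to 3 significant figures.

−129 kJ/mol

The standard cell potential is −0.258 − (−0.553) = +0.295 V, with n = 3 electrons in the balanced equation.
Here Q = ([V^2+(aq)]^3·[Ga^3+(aq)]) / [V^3+(aq)]^3 = 2.86×10^−7 (log Q = −6.543), giving E = +0.295 − (0.0694/3)·(−6.543) = +0.4464 V.
ΔG = −nFE = −(3)(96500)(+0.4464) J/mol = −129 kJ/mol.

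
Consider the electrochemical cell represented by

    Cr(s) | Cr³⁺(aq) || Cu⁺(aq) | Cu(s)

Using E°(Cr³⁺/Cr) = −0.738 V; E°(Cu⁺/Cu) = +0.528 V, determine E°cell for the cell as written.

By convention the left-hand electrode in cell notation is the anode (oxidation) and the right-hand electrode is the cathode (reduction).
E°cell = E°(right) − E°(left) = +0.528 − (−0.738) = +1.266 V.

+1.266 V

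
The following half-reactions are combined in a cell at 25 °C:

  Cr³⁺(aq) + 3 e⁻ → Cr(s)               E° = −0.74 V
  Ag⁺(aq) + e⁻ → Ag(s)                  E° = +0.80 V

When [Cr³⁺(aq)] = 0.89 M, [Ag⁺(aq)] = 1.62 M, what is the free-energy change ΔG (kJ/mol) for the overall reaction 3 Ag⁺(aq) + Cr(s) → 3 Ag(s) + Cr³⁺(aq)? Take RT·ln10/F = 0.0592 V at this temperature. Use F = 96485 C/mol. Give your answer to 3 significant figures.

−450 kJ/mol

E°cell = +0.80 − (−0.74) = +1.54 V; the balanced reaction transfers n = 3 electrons.
Here Q = [Cr³⁺(aq)] / [Ag⁺(aq)]^3 = 0.209 (log Q = −0.679), giving E = +1.54 − (0.0592/3)·(−0.679) = +1.5534 V.
ΔG = −nFE = −(3)(96485)(+1.5534) J/mol = −450 kJ/mol.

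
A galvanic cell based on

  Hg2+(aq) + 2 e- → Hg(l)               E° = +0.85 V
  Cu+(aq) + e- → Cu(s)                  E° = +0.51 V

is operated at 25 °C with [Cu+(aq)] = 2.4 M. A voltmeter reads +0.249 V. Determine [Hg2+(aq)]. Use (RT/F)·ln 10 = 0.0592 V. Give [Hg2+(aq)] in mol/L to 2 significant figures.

0.0049 M

With Hg²⁺/Hg at the cathode and Cu⁺/Cu at the anode, E°cell = +0.85 − (+0.51) = +0.34 V (n = 2).
Since E = E° − (0.0592/n)·log Q, log Q = n(E° − E)/0.0592 = 3.074.
For Hg2+(aq) + 2 Cu(s) → Hg(l) + 2 Cu+(aq), the reaction quotient is Q = [Cu+(aq)]^2 / [Hg2+(aq)].
Solving for the unknown gives log [Hg2+(aq)] = −2.314, so [Hg2+(aq)] ≈ 0.0049 M.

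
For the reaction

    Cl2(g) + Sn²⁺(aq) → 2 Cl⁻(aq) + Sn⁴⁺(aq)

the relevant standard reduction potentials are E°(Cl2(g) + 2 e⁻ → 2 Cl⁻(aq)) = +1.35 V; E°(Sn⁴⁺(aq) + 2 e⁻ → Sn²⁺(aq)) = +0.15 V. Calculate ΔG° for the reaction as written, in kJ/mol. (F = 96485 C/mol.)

−232 kJ/mol

In the reaction as written Cl2(g) is reduced, so the Cl₂/Cl⁻ couple is the cathode and Sn⁴⁺/Sn²⁺ is the anode.
E°cell = +1.35 − (+0.15) = +1.20 V; balancing electrons gives n = 2.
ΔG° = −nFE°cell = −(2)(96485)(+1.20) J/mol = −232 kJ/mol.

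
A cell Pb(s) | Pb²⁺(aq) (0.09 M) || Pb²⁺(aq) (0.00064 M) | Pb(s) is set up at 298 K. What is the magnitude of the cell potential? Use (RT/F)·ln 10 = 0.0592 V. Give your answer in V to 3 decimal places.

0.064 V

For a concentration cell E°cell = 0, since both electrodes use the same couple.
The compartment with the higher Pb²⁺(aq) concentration (0.09 M) acts as the cathode; ions are reduced there and produced at the dilute (0.00064 M) anode.
With n = 2, Ecell = −(0.0592/2)·log([dilute]/[conc]) = −(0.0592/2)·log(0.00064/0.09) = +0.064 V.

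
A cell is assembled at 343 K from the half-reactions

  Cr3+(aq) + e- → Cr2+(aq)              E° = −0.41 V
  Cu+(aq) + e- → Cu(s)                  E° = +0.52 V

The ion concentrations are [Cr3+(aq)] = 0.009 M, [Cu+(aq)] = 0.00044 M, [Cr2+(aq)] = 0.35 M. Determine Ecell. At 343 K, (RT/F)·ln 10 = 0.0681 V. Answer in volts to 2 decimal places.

Since E°(Cu⁺/Cu) > E°(Cr³⁺/Cr²⁺), Cu⁺/Cu serves as the cathode.
The standard potential is +0.52 − (−0.41) = +0.93 V and the balanced reaction transfers n = 1 electron.
Balancing gives Cu+(aq) + Cr2+(aq) → Cu(s) + Cr3+(aq); hence Q = [Cr3+(aq)] / ([Cu+(aq)]·[Cr2+(aq)]) = 58.4 (log Q = 1.767).
E = E° − (0.0681/n)·log Q = +0.93 − (0.0681/1)(1.767) = +0.81 V.

+0.81 V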